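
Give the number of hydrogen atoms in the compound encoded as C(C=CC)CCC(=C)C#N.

13

Hydrogens are implicit in SMILES; fill each atom to its normal valence:
  4 × C: 2 H each → 8
  2 × C: 1 H each → 2
  2 × C: no H
  1 × C: 3 H
  1 × N: no H
  Total hydrogens = 13.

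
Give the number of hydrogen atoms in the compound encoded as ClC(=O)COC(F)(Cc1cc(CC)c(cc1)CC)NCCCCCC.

31

Hydrogens are implicit in SMILES; fill each atom to its normal valence:
  9 × C: 2 H each → 18
  3 × C: 3 H each → 9
  3 × C (aromatic): 1 H each → 3
  3 × C (aromatic): no H
  2 × C: no H
  2 × O: no H
  1 × Cl: no H
  1 × F: no H
  1 × N: 1 H
  Total hydrogens = 31.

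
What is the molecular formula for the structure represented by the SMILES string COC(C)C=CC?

C6H12O

Heavy atoms from the SMILES: 6 C, 1 O.
Implicit hydrogens by atom environment:
  3 × C: 3 H each → 9
  3 × C: 1 H each → 3
  1 × O: no H
  Total hydrogens = 12.
Molecular formula: C6H12O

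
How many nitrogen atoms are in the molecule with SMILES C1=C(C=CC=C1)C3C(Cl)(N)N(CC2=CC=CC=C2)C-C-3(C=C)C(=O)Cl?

2

The symbol for nitrogen appears 2 times in the SMILES.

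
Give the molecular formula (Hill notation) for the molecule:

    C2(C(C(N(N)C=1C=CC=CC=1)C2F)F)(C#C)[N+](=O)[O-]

C12H11F2N3O2

Heavy atoms from the SMILES: 12 C, 2 F, 3 N, 2 O.
Implicit hydrogens by atom environment:
  5 × C (aromatic): 1 H each → 5
  4 × C: 1 H each → 4
  2 × C: no H
  2 × F: no H
  1 × C (aromatic): no H
  1 × N: 2 H
  1 × N: no H
  1 × N (charge +1): no H
  1 × O: no H
  1 × O (charge -1): no H
  Total hydrogens = 11.
Molecular formula: C12H11F2N3O2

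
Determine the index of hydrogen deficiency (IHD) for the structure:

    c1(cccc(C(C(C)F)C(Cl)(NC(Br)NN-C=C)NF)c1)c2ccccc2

9

Molecular formula from the SMILES: C19H22BrClF2N4.
DoU = (2C + 2 + N − H − X)/2 = (2·19 + 2 + 4 − 22 − 4)/2 = 18/2 = 9.
(Structurally: 2 ring(s) + 7 π bond(s) = 9.)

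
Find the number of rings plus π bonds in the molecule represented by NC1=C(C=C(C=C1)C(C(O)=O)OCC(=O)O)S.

Molecular formula from the SMILES: C10H11NO5S.
DoU = (2C + 2 + N − H − X)/2 = (2·10 + 2 + 1 − 11 − 0)/2 = 12/2 = 6.
(Structurally: 1 ring(s) + 5 π bond(s) = 6.)

6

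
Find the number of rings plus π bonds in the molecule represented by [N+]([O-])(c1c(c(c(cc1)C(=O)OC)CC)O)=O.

Molecular formula from the SMILES: C10H11NO5.
DoU = (2C + 2 + N − H − X)/2 = (2·10 + 2 + 1 − 11 − 0)/2 = 12/2 = 6.
(Structurally: 1 ring(s) + 5 π bond(s) = 6.)

6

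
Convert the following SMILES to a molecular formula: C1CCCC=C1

C6H10

Heavy atoms from the SMILES: 6 C.
Implicit hydrogens by atom environment:
  4 × C: 2 H each → 8
  2 × C: 1 H each → 2
  Total hydrogens = 10.
Molecular formula: C6H10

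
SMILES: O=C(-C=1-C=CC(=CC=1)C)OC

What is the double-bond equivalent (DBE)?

5

Molecular formula from the SMILES: C9H10O2.
DoU = (2C + 2 + N − H − X)/2 = (2·9 + 2 + 0 − 10 − 0)/2 = 10/2 = 5.
(Structurally: 1 ring(s) + 4 π bond(s) = 5.)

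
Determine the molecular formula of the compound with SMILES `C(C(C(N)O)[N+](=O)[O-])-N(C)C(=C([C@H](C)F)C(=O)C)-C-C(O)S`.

Heavy atoms from the SMILES: 12 C, 1 F, 3 N, 5 O, 1 S.
Implicit hydrogens by atom environment:
  4 × C: 1 H each → 4
  3 × C: 3 H each → 9
  3 × C: no H
  2 × C: 2 H each → 4
  2 × O: 1 H each → 2
  2 × O: no H
  1 × F: no H
  1 × N: 2 H
  1 × N: no H
  1 × N (charge +1): no H
  1 × O (charge -1): no H
  1 × S: 1 H
  Total hydrogens = 22.
Molecular formula: C12H22FN3O5S

C12H22FN3O5S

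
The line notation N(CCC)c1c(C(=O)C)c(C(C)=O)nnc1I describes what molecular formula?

Heavy atoms from the SMILES: 11 C, 1 I, 3 N, 2 O.
Implicit hydrogens by atom environment:
  4 × C (aromatic): no H
  3 × C: 3 H each → 9
  2 × C: 2 H each → 4
  2 × C: no H
  2 × N (aromatic): no H
  2 × O: no H
  1 × I: no H
  1 × N: 1 H
  Total hydrogens = 14.
Molecular formula: C11H14IN3O2

C11H14IN3O2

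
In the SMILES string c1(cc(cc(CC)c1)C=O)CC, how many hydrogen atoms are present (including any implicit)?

14

Hydrogens are implicit in SMILES; fill each atom to its normal valence:
  3 × C (aromatic): 1 H each → 3
  3 × C (aromatic): no H
  2 × C: 3 H each → 6
  2 × C: 2 H each → 4
  1 × C: 1 H
  1 × O: no H
  Total hydrogens = 14.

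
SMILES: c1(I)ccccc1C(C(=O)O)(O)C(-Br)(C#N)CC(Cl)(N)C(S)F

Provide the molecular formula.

C13H12BrClFIN2O3S

Heavy atoms from the SMILES: 1 Br, 13 C, 1 Cl, 1 F, 1 I, 2 N, 3 O, 1 S.
Implicit hydrogens by atom environment:
  5 × C: no H
  4 × C (aromatic): 1 H each → 4
  2 × C (aromatic): no H
  2 × O: 1 H each → 2
  1 × Br: no H
  1 × C: 2 H
  1 × C: 1 H
  1 × Cl: no H
  1 × F: no H
  1 × I: no H
  1 × N: 2 H
  1 × N: no H
  1 × O: no H
  1 × S: 1 H
  Total hydrogens = 12.
Molecular formula: C13H12BrClFIN2O3S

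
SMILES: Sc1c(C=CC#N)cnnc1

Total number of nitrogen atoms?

The symbol for nitrogen appears 3 times in the SMILES.

3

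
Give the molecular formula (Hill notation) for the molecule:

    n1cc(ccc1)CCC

Heavy atoms from the SMILES: 8 C, 1 N.
Implicit hydrogens by atom environment:
  4 × C (aromatic): 1 H each → 4
  2 × C: 2 H each → 4
  1 × C: 3 H
  1 × C (aromatic): no H
  1 × N (aromatic): no H
  Total hydrogens = 11.
Molecular formula: C8H11N

C8H11N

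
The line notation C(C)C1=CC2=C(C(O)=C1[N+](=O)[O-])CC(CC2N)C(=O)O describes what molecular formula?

C13H16N2O5

Heavy atoms from the SMILES: 13 C, 2 N, 5 O.
Implicit hydrogens by atom environment:
  5 × C (aromatic): no H
  3 × C: 2 H each → 6
  2 × C: 1 H each → 2
  2 × O: 1 H each → 2
  2 × O: no H
  1 × C: 3 H
  1 × C (aromatic): 1 H
  1 × C: no H
  1 × N: 2 H
  1 × N (charge +1): no H
  1 × O (charge -1): no H
  Total hydrogens = 16.
Molecular formula: C13H16N2O5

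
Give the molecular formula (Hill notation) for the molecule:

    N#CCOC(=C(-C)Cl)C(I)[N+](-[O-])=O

C6H6ClIN2O3

Heavy atoms from the SMILES: 6 C, 1 Cl, 1 I, 2 N, 3 O.
Implicit hydrogens by atom environment:
  3 × C: no H
  2 × O: no H
  1 × C: 3 H
  1 × C: 2 H
  1 × C: 1 H
  1 × Cl: no H
  1 × I: no H
  1 × N (charge +1): no H
  1 × N: no H
  1 × O (charge -1): no H
  Total hydrogens = 6.
Molecular formula: C6H6ClIN2O3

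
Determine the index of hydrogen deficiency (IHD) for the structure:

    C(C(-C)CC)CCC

0

Molecular formula from the SMILES: C8H18.
DoU = (2C + 2 + N − H − X)/2 = (2·8 + 2 + 0 − 18 − 0)/2 = 0/2 = 0.
(Structurally: 0 ring(s) + 0 π bond(s) = 0.)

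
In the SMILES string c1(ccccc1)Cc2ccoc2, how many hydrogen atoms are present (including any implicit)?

Hydrogens are implicit in SMILES; fill each atom to its normal valence:
  8 × C (aromatic): 1 H each → 8
  2 × C (aromatic): no H
  1 × C: 2 H
  1 × O (aromatic): no H
  Total hydrogens = 10.

10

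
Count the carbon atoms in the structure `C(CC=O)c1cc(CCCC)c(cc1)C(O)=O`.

The symbol for carbon appears 14 times in the SMILES. Lowercase c denotes aromatic carbon and counts toward C.

14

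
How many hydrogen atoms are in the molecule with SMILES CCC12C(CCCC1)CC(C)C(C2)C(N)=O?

Hydrogens are implicit in SMILES; fill each atom to its normal valence:
  7 × C: 2 H each → 14
  3 × C: 1 H each → 3
  2 × C: 3 H each → 6
  2 × C: no H
  1 × N: 2 H
  1 × O: no H
  Total hydrogens = 25.

25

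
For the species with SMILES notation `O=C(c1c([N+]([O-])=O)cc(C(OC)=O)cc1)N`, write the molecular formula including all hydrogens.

C9H8N2O5

Heavy atoms from the SMILES: 9 C, 2 N, 5 O.
Implicit hydrogens by atom environment:
  4 × O: no H
  3 × C (aromatic): 1 H each → 3
  3 × C (aromatic): no H
  2 × C: no H
  1 × C: 3 H
  1 × N: 2 H
  1 × N (charge +1): no H
  1 × O (charge -1): no H
  Total hydrogens = 8.
Molecular formula: C9H8N2O5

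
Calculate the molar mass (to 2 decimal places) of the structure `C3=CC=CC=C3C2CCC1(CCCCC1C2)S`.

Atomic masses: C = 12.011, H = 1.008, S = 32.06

Molecular formula: C16H22S.
M = 16×12.011 + 22×1.008 + 1×32.06 = 246.41 g/mol.

246.41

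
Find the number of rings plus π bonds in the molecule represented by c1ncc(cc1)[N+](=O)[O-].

5

Molecular formula from the SMILES: C5H4N2O2.
DoU = (2C + 2 + N − H − X)/2 = (2·5 + 2 + 2 − 4 − 0)/2 = 10/2 = 5.
(Structurally: 1 ring(s) + 4 π bond(s) = 5.)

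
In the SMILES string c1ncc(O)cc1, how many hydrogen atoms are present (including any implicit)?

5

Hydrogens are implicit in SMILES; fill each atom to its normal valence:
  4 × C (aromatic): 1 H each → 4
  1 × C (aromatic): no H
  1 × N (aromatic): no H
  1 × O: 1 H
  Total hydrogens = 5.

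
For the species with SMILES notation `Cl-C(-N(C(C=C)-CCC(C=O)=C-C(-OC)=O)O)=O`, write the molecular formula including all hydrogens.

Heavy atoms from the SMILES: 11 C, 1 Cl, 1 N, 5 O.
Implicit hydrogens by atom environment:
  4 × C: 1 H each → 4
  4 × O: no H
  3 × C: 2 H each → 6
  3 × C: no H
  1 × C: 3 H
  1 × Cl: no H
  1 × N: no H
  1 × O: 1 H
  Total hydrogens = 14.
Molecular formula: C11H14ClNO5

C11H14ClNO5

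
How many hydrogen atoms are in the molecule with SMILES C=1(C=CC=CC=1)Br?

Hydrogens are implicit in SMILES; fill each atom to its normal valence:
  5 × C (aromatic): 1 H each → 5
  1 × Br: no H
  1 × C (aromatic): no H
  Total hydrogens = 5.

5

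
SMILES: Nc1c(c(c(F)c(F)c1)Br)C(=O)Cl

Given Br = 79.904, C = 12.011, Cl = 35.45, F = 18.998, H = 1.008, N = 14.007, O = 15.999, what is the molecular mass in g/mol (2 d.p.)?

270.46

Molecular formula: C7H3BrClF2NO.
M = 1×79.904 + 7×12.011 + 1×35.45 + 2×18.998 + 3×1.008 + 1×14.007 + 1×15.999 = 270.46 g/mol.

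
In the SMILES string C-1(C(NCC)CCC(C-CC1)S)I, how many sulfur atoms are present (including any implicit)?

The symbol for sulfur appears 1 time in the SMILES.

1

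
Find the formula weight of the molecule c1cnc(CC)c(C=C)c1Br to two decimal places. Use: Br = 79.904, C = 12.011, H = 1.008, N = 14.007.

Molecular formula: C9H10BrN.
M = 1×79.904 + 9×12.011 + 10×1.008 + 1×14.007 = 212.09 g/mol.

212.09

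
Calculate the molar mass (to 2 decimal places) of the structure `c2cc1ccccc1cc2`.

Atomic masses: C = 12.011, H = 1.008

128.17

Molecular formula: C10H8.
M = 10×12.011 + 8×1.008 = 128.17 g/mol.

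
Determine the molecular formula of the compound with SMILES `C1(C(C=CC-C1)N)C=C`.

Heavy atoms from the SMILES: 8 C, 1 N.
Implicit hydrogens by atom environment:
  5 × C: 1 H each → 5
  3 × C: 2 H each → 6
  1 × N: 2 H
  Total hydrogens = 13.
Molecular formula: C8H13N

C8H13N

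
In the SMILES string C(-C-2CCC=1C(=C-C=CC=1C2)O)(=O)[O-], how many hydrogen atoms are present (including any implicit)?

11

Hydrogens are implicit in SMILES; fill each atom to its normal valence:
  3 × C: 2 H each → 6
  3 × C (aromatic): 1 H each → 3
  3 × C (aromatic): no H
  1 × C: 1 H
  1 × C: no H
  1 × O: 1 H
  1 × O: no H
  1 × O (charge -1): no H
  Total hydrogens = 11.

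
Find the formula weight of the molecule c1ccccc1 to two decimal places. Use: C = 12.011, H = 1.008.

Molecular formula: C6H6.
M = 6×12.011 + 6×1.008 = 78.11 g/mol.

78.11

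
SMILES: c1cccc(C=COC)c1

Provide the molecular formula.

C9H10O

Heavy atoms from the SMILES: 9 C, 1 O.
Implicit hydrogens by atom environment:
  5 × C (aromatic): 1 H each → 5
  2 × C: 1 H each → 2
  1 × C: 3 H
  1 × C (aromatic): no H
  1 × O: no H
  Total hydrogens = 10.
Molecular formula: C9H10O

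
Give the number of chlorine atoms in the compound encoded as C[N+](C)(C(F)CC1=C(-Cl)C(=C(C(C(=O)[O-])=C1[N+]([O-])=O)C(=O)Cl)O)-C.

2

The symbol for chlorine appears 2 times in the SMILES.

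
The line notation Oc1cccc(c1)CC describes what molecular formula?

Heavy atoms from the SMILES: 8 C, 1 O.
Implicit hydrogens by atom environment:
  4 × C (aromatic): 1 H each → 4
  2 × C (aromatic): no H
  1 × C: 3 H
  1 × C: 2 H
  1 × O: 1 H
  Total hydrogens = 10.
Molecular formula: C8H10O

C8H10O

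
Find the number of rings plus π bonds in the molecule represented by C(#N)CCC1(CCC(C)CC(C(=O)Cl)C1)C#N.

Molecular formula from the SMILES: C13H17ClN2O.
DoU = (2C + 2 + N − H − X)/2 = (2·13 + 2 + 2 − 17 − 1)/2 = 12/2 = 6.
(Structurally: 1 ring(s) + 5 π bond(s) = 6.)

6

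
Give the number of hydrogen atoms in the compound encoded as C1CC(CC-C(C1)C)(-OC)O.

18

Hydrogens are implicit in SMILES; fill each atom to its normal valence:
  5 × C: 2 H each → 10
  2 × C: 3 H each → 6
  1 × C: 1 H
  1 × C: no H
  1 × O: 1 H
  1 × O: no H
  Total hydrogens = 18.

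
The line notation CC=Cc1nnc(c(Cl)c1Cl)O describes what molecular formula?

Heavy atoms from the SMILES: 7 C, 2 Cl, 2 N, 1 O.
Implicit hydrogens by atom environment:
  4 × C (aromatic): no H
  2 × C: 1 H each → 2
  2 × Cl: no H
  2 × N (aromatic): no H
  1 × C: 3 H
  1 × O: 1 H
  Total hydrogens = 6.
Molecular formula: C7H6Cl2N2O

C7H6Cl2N2O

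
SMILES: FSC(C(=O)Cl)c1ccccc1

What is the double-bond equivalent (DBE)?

Molecular formula from the SMILES: C8H6ClFOS.
DoU = (2C + 2 + N − H − X)/2 = (2·8 + 2 + 0 − 6 − 2)/2 = 10/2 = 5.
(Structurally: 1 ring(s) + 4 π bond(s) = 5.)

5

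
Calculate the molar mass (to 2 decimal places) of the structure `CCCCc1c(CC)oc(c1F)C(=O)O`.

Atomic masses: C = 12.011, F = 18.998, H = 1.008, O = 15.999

214.24

Molecular formula: C11H15FO3.
M = 11×12.011 + 1×18.998 + 15×1.008 + 3×15.999 = 214.24 g/mol.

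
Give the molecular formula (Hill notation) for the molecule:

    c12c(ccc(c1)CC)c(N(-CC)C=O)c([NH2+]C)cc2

Heavy atoms from the SMILES: 16 C, 2 N, 1 O.
Implicit hydrogens by atom environment:
  5 × C (aromatic): 1 H each → 5
  5 × C (aromatic): no H
  3 × C: 3 H each → 9
  2 × C: 2 H each → 4
  1 × C: 1 H
  1 × N (charge +1): 2 H
  1 × N: no H
  1 × O: no H
  Total hydrogens = 21.
Net charge +1.
Molecular formula: C16H21N2O+

C16H21N2O+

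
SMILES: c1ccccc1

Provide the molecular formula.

Heavy atoms from the SMILES: 6 C.
Implicit hydrogens by atom environment:
  6 × C (aromatic): 1 H each → 6
  Total hydrogens = 6.
Molecular formula: C6H6

C6H6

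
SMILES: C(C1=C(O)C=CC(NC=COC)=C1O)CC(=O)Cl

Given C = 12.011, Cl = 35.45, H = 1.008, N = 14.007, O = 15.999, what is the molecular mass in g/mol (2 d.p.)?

271.70

Molecular formula: C12H14ClNO4.
M = 12×12.011 + 1×35.45 + 14×1.008 + 1×14.007 + 4×15.999 = 271.70 g/mol.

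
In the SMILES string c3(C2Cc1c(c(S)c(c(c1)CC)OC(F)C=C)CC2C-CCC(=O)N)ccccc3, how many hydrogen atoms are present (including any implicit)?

30

Hydrogens are implicit in SMILES; fill each atom to its normal valence:
  7 × C: 2 H each → 14
  6 × C (aromatic): 1 H each → 6
  6 × C (aromatic): no H
  4 × C: 1 H each → 4
  2 × O: no H
  1 × C: 3 H
  1 × C: no H
  1 × F: no H
  1 × N: 2 H
  1 × S: 1 H
  Total hydrogens = 30.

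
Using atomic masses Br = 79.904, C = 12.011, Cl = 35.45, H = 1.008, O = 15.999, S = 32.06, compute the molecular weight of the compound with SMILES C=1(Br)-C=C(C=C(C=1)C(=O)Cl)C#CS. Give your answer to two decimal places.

275.54

Molecular formula: C9H4BrClOS.
M = 1×79.904 + 9×12.011 + 1×35.45 + 4×1.008 + 1×15.999 + 1×32.06 = 275.54 g/mol.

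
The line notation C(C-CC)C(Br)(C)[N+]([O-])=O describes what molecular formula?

C6H12BrNO2

Heavy atoms from the SMILES: 1 Br, 6 C, 1 N, 2 O.
Implicit hydrogens by atom environment:
  3 × C: 2 H each → 6
  2 × C: 3 H each → 6
  1 × Br: no H
  1 × C: no H
  1 × N (charge +1): no H
  1 × O: no H
  1 × O (charge -1): no H
  Total hydrogens = 12.
Molecular formula: C6H12BrNO2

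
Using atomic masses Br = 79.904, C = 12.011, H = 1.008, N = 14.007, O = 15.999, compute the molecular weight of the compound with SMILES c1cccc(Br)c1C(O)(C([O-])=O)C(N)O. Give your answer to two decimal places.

Molecular formula: C9H9BrNO4-.
M = 1×79.904 + 9×12.011 + 9×1.008 + 1×14.007 + 4×15.999 = 275.08 g/mol.

275.08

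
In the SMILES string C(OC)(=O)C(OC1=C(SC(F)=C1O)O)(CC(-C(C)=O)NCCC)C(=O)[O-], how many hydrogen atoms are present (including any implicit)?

Hydrogens are implicit in SMILES; fill each atom to its normal valence:
  5 × O: no H
  4 × C (aromatic): no H
  4 × C: no H
  3 × C: 3 H each → 9
  3 × C: 2 H each → 6
  2 × O: 1 H each → 2
  1 × C: 1 H
  1 × F: no H
  1 × N: 1 H
  1 × O (charge -1): no H
  1 × S (aromatic): no H
  Total hydrogens = 19.

19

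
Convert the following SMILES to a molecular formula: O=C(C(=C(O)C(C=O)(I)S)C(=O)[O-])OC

Heavy atoms from the SMILES: 7 C, 1 I, 6 O, 1 S.
Implicit hydrogens by atom environment:
  5 × C: no H
  4 × O: no H
  1 × C: 3 H
  1 × C: 1 H
  1 × I: no H
  1 × O: 1 H
  1 × O (charge -1): no H
  1 × S: 1 H
  Total hydrogens = 6.
Net charge -1.
Molecular formula: C7H6IO6S-

C7H6IO6S-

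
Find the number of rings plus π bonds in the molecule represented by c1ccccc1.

Molecular formula from the SMILES: C6H6.
DoU = (2C + 2 + N − H − X)/2 = (2·6 + 2 + 0 − 6 − 0)/2 = 8/2 = 4.
(Structurally: 1 ring(s) + 3 π bond(s) = 4.)

4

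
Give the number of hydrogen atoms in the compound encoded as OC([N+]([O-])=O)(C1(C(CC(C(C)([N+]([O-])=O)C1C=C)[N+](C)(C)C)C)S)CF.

Hydrogens are implicit in SMILES; fill each atom to its normal valence:
  5 × C: 3 H each → 15
  4 × C: 1 H each → 4
  3 × C: 2 H each → 6
  3 × C: no H
  3 × N (charge +1): no H
  2 × O: no H
  2 × O (charge -1): no H
  1 × F: no H
  1 × O: 1 H
  1 × S: 1 H
  Total hydrogens = 27.

27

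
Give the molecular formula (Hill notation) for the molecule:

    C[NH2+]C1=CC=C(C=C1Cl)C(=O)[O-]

Heavy atoms from the SMILES: 8 C, 1 Cl, 1 N, 2 O.
Implicit hydrogens by atom environment:
  3 × C (aromatic): 1 H each → 3
  3 × C (aromatic): no H
  1 × C: 3 H
  1 × C: no H
  1 × Cl: no H
  1 × N (charge +1): 2 H
  1 × O: no H
  1 × O (charge -1): no H
  Total hydrogens = 8.
Molecular formula: C8H8ClNO2

C8H8ClNO2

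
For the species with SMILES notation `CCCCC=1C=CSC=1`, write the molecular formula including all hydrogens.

Heavy atoms from the SMILES: 8 C, 1 S.
Implicit hydrogens by atom environment:
  3 × C: 2 H each → 6
  3 × C (aromatic): 1 H each → 3
  1 × C: 3 H
  1 × C (aromatic): no H
  1 × S (aromatic): no H
  Total hydrogens = 12.
Molecular formula: C8H12S

C8H12S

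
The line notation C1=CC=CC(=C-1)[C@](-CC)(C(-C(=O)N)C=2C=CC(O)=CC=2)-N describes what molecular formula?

C17H20N2O2

Heavy atoms from the SMILES: 17 C, 2 N, 2 O.
Implicit hydrogens by atom environment:
  9 × C (aromatic): 1 H each → 9
  3 × C (aromatic): no H
  2 × C: no H
  2 × N: 2 H each → 4
  1 × C: 3 H
  1 × C: 2 H
  1 × C: 1 H
  1 × O: 1 H
  1 × O: no H
  Total hydrogens = 20.
Molecular formula: C17H20N2O2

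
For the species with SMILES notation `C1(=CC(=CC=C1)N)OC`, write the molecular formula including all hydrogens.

C7H9NO

Heavy atoms from the SMILES: 7 C, 1 N, 1 O.
Implicit hydrogens by atom environment:
  4 × C (aromatic): 1 H each → 4
  2 × C (aromatic): no H
  1 × C: 3 H
  1 × N: 2 H
  1 × O: no H
  Total hydrogens = 9.
Molecular formula: C7H9NO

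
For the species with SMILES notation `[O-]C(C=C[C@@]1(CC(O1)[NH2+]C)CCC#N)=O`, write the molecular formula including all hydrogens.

C10H14N2O3

Heavy atoms from the SMILES: 10 C, 2 N, 3 O.
Implicit hydrogens by atom environment:
  3 × C: 2 H each → 6
  3 × C: 1 H each → 3
  3 × C: no H
  2 × O: no H
  1 × C: 3 H
  1 × N (charge +1): 2 H
  1 × N: no H
  1 × O (charge -1): no H
  Total hydrogens = 14.
Molecular formula: C10H14N2O3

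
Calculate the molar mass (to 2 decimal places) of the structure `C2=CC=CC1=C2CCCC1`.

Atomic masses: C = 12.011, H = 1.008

Molecular formula: C10H12.
M = 10×12.011 + 12×1.008 = 132.21 g/mol.

132.21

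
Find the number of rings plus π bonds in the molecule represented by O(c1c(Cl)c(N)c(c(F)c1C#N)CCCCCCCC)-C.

6

Molecular formula from the SMILES: C16H22ClFN2O.
DoU = (2C + 2 + N − H − X)/2 = (2·16 + 2 + 2 − 22 − 2)/2 = 12/2 = 6.
(Structurally: 1 ring(s) + 5 π bond(s) = 6.)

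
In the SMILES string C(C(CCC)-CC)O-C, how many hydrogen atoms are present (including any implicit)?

Hydrogens are implicit in SMILES; fill each atom to its normal valence:
  4 × C: 2 H each → 8
  3 × C: 3 H each → 9
  1 × C: 1 H
  1 × O: no H
  Total hydrogens = 18.

18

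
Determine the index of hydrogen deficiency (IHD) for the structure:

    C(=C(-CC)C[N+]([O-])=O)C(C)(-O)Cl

2

Molecular formula from the SMILES: C7H12ClNO3.
DoU = (2C + 2 + N − H − X)/2 = (2·7 + 2 + 1 − 12 − 1)/2 = 4/2 = 2.
(Structurally: 0 ring(s) + 2 π bond(s) = 2.)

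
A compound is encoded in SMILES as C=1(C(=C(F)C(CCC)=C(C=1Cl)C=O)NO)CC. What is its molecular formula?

C12H15ClFNO2

Heavy atoms from the SMILES: 12 C, 1 Cl, 1 F, 1 N, 2 O.
Implicit hydrogens by atom environment:
  6 × C (aromatic): no H
  3 × C: 2 H each → 6
  2 × C: 3 H each → 6
  1 × C: 1 H
  1 × Cl: no H
  1 × F: no H
  1 × N: 1 H
  1 × O: 1 H
  1 × O: no H
  Total hydrogens = 15.
Molecular formula: C12H15ClFNO2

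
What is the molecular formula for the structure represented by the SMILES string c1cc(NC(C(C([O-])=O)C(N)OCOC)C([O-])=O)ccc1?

[C13H16N2O6]2-

Heavy atoms from the SMILES: 13 C, 2 N, 6 O.
Implicit hydrogens by atom environment:
  5 × C (aromatic): 1 H each → 5
  4 × O: no H
  3 × C: 1 H each → 3
  2 × C: no H
  2 × O (charge -1): no H
  1 × C: 3 H
  1 × C: 2 H
  1 × C (aromatic): no H
  1 × N: 2 H
  1 × N: 1 H
  Total hydrogens = 16.
Net charge -2.
Molecular formula: [C13H16N2O6]2-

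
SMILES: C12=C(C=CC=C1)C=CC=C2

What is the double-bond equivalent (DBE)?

Molecular formula from the SMILES: C10H8.
DoU = (2C + 2 + N − H − X)/2 = (2·10 + 2 + 0 − 8 − 0)/2 = 14/2 = 7.
(Structurally: 2 ring(s) + 5 π bond(s) = 7.)

7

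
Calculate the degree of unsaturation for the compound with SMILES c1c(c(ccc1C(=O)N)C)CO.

Molecular formula from the SMILES: C9H11NO2.
DoU = (2C + 2 + N − H − X)/2 = (2·9 + 2 + 1 − 11 − 0)/2 = 10/2 = 5.
(Structurally: 1 ring(s) + 4 π bond(s) = 5.)

5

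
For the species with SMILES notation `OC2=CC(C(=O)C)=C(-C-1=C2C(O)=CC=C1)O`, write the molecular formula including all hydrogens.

Heavy atoms from the SMILES: 12 C, 4 O.
Implicit hydrogens by atom environment:
  6 × C (aromatic): no H
  4 × C (aromatic): 1 H each → 4
  3 × O: 1 H each → 3
  1 × C: 3 H
  1 × C: no H
  1 × O: no H
  Total hydrogens = 10.
Molecular formula: C12H10O4

C12H10O4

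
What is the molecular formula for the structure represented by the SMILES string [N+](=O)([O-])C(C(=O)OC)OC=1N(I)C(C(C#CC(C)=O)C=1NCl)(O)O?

C11H11ClIN3O8

Heavy atoms from the SMILES: 11 C, 1 Cl, 1 I, 3 N, 8 O.
Implicit hydrogens by atom environment:
  7 × C: no H
  5 × O: no H
  2 × C: 3 H each → 6
  2 × C: 1 H each → 2
  2 × O: 1 H each → 2
  1 × Cl: no H
  1 × I: no H
  1 × N: 1 H
  1 × N: no H
  1 × N (charge +1): no H
  1 × O (charge -1): no H
  Total hydrogens = 11.
Molecular formula: C11H11ClIN3O8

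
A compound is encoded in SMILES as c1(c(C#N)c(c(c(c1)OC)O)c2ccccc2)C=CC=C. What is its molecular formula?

Heavy atoms from the SMILES: 18 C, 1 N, 2 O.
Implicit hydrogens by atom environment:
  6 × C (aromatic): 1 H each → 6
  6 × C (aromatic): no H
  3 × C: 1 H each → 3
  1 × C: 3 H
  1 × C: 2 H
  1 × C: no H
  1 × N: no H
  1 × O: 1 H
  1 × O: no H
  Total hydrogens = 15.
Molecular formula: C18H15NO2

C18H15NO2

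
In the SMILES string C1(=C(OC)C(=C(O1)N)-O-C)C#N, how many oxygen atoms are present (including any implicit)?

3

The symbol for oxygen appears 3 times in the SMILES.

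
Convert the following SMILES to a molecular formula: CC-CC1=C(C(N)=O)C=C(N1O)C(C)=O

C10H14N2O3

Heavy atoms from the SMILES: 10 C, 2 N, 3 O.
Implicit hydrogens by atom environment:
  3 × C (aromatic): no H
  2 × C: 3 H each → 6
  2 × C: 2 H each → 4
  2 × C: no H
  2 × O: no H
  1 × C (aromatic): 1 H
  1 × N: 2 H
  1 × N (aromatic): no H
  1 × O: 1 H
  Total hydrogens = 14.
Molecular formula: C10H14N2O3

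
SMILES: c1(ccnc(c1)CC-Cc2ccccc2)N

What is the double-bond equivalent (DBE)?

8

Molecular formula from the SMILES: C14H16N2.
DoU = (2C + 2 + N − H − X)/2 = (2·14 + 2 + 2 − 16 − 0)/2 = 16/2 = 8.
(Structurally: 2 ring(s) + 6 π bond(s) = 8.)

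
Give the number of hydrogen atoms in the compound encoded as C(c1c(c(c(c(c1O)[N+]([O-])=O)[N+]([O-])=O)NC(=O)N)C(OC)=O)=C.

10

Hydrogens are implicit in SMILES; fill each atom to its normal valence:
  6 × C (aromatic): no H
  5 × O: no H
  2 × C: no H
  2 × N (charge +1): no H
  2 × O (charge -1): no H
  1 × C: 3 H
  1 × C: 2 H
  1 × C: 1 H
  1 × N: 2 H
  1 × N: 1 H
  1 × O: 1 H
  Total hydrogens = 10.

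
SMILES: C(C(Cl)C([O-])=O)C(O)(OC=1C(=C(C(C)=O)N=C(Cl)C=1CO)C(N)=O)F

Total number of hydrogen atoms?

12

Hydrogens are implicit in SMILES; fill each atom to its normal valence:
  5 × C (aromatic): no H
  4 × C: no H
  4 × O: no H
  2 × C: 2 H each → 4
  2 × Cl: no H
  2 × O: 1 H each → 2
  1 × C: 3 H
  1 × C: 1 H
  1 × F: no H
  1 × N: 2 H
  1 × N (aromatic): no H
  1 × O (charge -1): no H
  Total hydrogens = 12.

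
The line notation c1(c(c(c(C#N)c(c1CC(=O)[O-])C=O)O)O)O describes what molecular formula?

Heavy atoms from the SMILES: 10 C, 1 N, 6 O.
Implicit hydrogens by atom environment:
  6 × C (aromatic): no H
  3 × O: 1 H each → 3
  2 × C: no H
  2 × O: no H
  1 × C: 2 H
  1 × C: 1 H
  1 × N: no H
  1 × O (charge -1): no H
  Total hydrogens = 6.
Net charge -1.
Molecular formula: C10H6NO6-

C10H6NO6-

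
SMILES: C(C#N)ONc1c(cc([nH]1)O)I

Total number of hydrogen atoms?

Hydrogens are implicit in SMILES; fill each atom to its normal valence:
  3 × C (aromatic): no H
  1 × C: 2 H
  1 × C (aromatic): 1 H
  1 × C: no H
  1 × I: no H
  1 × N (aromatic): 1 H
  1 × N: 1 H
  1 × N: no H
  1 × O: 1 H
  1 × O: no H
  Total hydrogens = 6.

6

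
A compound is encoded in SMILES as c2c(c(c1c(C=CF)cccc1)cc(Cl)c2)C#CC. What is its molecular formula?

Heavy atoms from the SMILES: 17 C, 1 Cl, 1 F.
Implicit hydrogens by atom environment:
  7 × C (aromatic): 1 H each → 7
  5 × C (aromatic): no H
  2 × C: 1 H each → 2
  2 × C: no H
  1 × C: 3 H
  1 × Cl: no H
  1 × F: no H
  Total hydrogens = 12.
Molecular formula: C17H12ClF

C17H12ClF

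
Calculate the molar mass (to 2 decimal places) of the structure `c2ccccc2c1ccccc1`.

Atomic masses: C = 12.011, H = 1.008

154.21

Molecular formula: C12H10.
M = 12×12.011 + 10×1.008 = 154.21 g/mol.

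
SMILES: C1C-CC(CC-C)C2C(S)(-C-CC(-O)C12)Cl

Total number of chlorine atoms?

1

The symbol for chlorine appears 1 time in the SMILES.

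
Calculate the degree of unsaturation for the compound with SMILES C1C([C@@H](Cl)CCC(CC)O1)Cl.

1

Molecular formula from the SMILES: C8H14Cl2O.
DoU = (2C + 2 + N − H − X)/2 = (2·8 + 2 + 0 − 14 − 2)/2 = 2/2 = 1.
(Structurally: 1 ring(s) + 0 π bond(s) = 1.)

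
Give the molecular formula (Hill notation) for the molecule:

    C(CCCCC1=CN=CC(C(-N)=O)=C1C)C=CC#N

C15H19N3O

Heavy atoms from the SMILES: 15 C, 3 N, 1 O.
Implicit hydrogens by atom environment:
  5 × C: 2 H each → 10
  3 × C (aromatic): no H
  2 × C (aromatic): 1 H each → 2
  2 × C: 1 H each → 2
  2 × C: no H
  1 × C: 3 H
  1 × N: 2 H
  1 × N (aromatic): no H
  1 × N: no H
  1 × O: no H
  Total hydrogens = 19.
Molecular formula: C15H19N3O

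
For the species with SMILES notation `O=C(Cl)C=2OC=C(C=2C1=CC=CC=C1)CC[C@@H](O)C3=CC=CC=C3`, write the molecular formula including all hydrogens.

Heavy atoms from the SMILES: 20 C, 1 Cl, 3 O.
Implicit hydrogens by atom environment:
  11 × C (aromatic): 1 H each → 11
  5 × C (aromatic): no H
  2 × C: 2 H each → 4
  1 × C: 1 H
  1 × C: no H
  1 × Cl: no H
  1 × O: 1 H
  1 × O (aromatic): no H
  1 × O: no H
  Total hydrogens = 17.
Molecular formula: C20H17ClO3

C20H17ClO3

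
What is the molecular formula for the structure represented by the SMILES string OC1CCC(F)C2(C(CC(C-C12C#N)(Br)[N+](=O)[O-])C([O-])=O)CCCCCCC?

C19H27BrFN2O5-

Heavy atoms from the SMILES: 1 Br, 19 C, 1 F, 2 N, 5 O.
Implicit hydrogens by atom environment:
  10 × C: 2 H each → 20
  5 × C: no H
  3 × C: 1 H each → 3
  2 × O: no H
  2 × O (charge -1): no H
  1 × Br: no H
  1 × C: 3 H
  1 × F: no H
  1 × N: no H
  1 × N (charge +1): no H
  1 × O: 1 H
  Total hydrogens = 27.
Net charge -1.
Molecular formula: C19H27BrFN2O5-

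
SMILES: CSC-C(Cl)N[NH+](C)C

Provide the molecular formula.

C5H14ClN2S+

Heavy atoms from the SMILES: 5 C, 1 Cl, 2 N, 1 S.
Implicit hydrogens by atom environment:
  3 × C: 3 H each → 9
  1 × C: 2 H
  1 × C: 1 H
  1 × Cl: no H
  1 × N: 1 H
  1 × N (charge +1): 1 H
  1 × S: no H
  Total hydrogens = 14.
Net charge +1.
Molecular formula: C5H14ClN2S+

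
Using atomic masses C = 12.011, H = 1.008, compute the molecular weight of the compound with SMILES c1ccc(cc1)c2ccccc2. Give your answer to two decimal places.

Molecular formula: C12H10.
M = 12×12.011 + 10×1.008 = 154.21 g/mol.

154.21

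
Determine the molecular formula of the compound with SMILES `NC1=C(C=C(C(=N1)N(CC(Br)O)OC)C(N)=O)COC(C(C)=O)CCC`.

C16H25BrN4O5

Heavy atoms from the SMILES: 1 Br, 16 C, 4 N, 5 O.
Implicit hydrogens by atom environment:
  4 × C: 2 H each → 8
  4 × C (aromatic): no H
  4 × O: no H
  3 × C: 3 H each → 9
  2 × C: 1 H each → 2
  2 × C: no H
  2 × N: 2 H each → 4
  1 × Br: no H
  1 × C (aromatic): 1 H
  1 × N (aromatic): no H
  1 × N: no H
  1 × O: 1 H
  Total hydrogens = 25.
Molecular formula: C16H25BrN4O5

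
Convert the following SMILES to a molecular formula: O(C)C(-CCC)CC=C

Heavy atoms from the SMILES: 8 C, 1 O.
Implicit hydrogens by atom environment:
  4 × C: 2 H each → 8
  2 × C: 3 H each → 6
  2 × C: 1 H each → 2
  1 × O: no H
  Total hydrogens = 16.
Molecular formula: C8H16O

C8H16O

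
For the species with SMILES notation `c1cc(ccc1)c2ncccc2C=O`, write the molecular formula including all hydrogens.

Heavy atoms from the SMILES: 12 C, 1 N, 1 O.
Implicit hydrogens by atom environment:
  8 × C (aromatic): 1 H each → 8
  3 × C (aromatic): no H
  1 × C: 1 H
  1 × N (aromatic): no H
  1 × O: no H
  Total hydrogens = 9.
Molecular formula: C12H9NO

C12H9NO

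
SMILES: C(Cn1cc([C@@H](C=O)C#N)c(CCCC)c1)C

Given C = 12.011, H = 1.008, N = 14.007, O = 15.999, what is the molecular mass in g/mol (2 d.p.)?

Molecular formula: C14H20N2O.
M = 14×12.011 + 20×1.008 + 2×14.007 + 1×15.999 = 232.33 g/mol.

232.33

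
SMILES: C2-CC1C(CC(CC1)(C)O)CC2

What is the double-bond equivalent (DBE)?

Molecular formula from the SMILES: C11H20O.
DoU = (2C + 2 + N − H − X)/2 = (2·11 + 2 + 0 − 20 − 0)/2 = 4/2 = 2.
(Structurally: 2 ring(s) + 0 π bond(s) = 2.)

2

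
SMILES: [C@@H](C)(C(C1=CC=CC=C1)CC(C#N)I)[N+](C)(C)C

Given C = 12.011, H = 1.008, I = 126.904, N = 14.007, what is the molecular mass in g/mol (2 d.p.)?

357.26

Molecular formula: C15H22IN2+.
M = 15×12.011 + 22×1.008 + 1×126.904 + 2×14.007 = 357.26 g/mol.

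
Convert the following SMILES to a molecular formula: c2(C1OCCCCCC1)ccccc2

C13H18O

Heavy atoms from the SMILES: 13 C, 1 O.
Implicit hydrogens by atom environment:
  6 × C: 2 H each → 12
  5 × C (aromatic): 1 H each → 5
  1 × C: 1 H
  1 × C (aromatic): no H
  1 × O: no H
  Total hydrogens = 18.
Molecular formula: C13H18O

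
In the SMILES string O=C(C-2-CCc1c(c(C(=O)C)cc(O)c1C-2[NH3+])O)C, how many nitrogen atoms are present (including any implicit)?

1

The symbol for nitrogen appears 1 time in the SMILES.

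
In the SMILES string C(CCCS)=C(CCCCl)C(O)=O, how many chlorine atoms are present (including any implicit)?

1

The symbol for chlorine appears 1 time in the SMILES.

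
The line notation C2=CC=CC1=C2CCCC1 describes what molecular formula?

Heavy atoms from the SMILES: 10 C.
Implicit hydrogens by atom environment:
  4 × C: 2 H each → 8
  4 × C (aromatic): 1 H each → 4
  2 × C (aromatic): no H
  Total hydrogens = 12.
Molecular formula: C10H12

C10H12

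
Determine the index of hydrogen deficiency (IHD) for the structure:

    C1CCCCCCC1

Molecular formula from the SMILES: C8H16.
DoU = (2C + 2 + N − H − X)/2 = (2·8 + 2 + 0 − 16 − 0)/2 = 2/2 = 1.
(Structurally: 1 ring(s) + 0 π bond(s) = 1.)

1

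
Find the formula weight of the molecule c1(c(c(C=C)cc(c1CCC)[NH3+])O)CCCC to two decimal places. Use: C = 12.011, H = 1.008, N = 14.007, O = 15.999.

234.36

Molecular formula: C15H24NO+.
M = 15×12.011 + 24×1.008 + 1×14.007 + 1×15.999 = 234.36 g/mol.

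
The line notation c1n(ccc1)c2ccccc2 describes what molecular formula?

Heavy atoms from the SMILES: 10 C, 1 N.
Implicit hydrogens by atom environment:
  9 × C (aromatic): 1 H each → 9
  1 × C (aromatic): no H
  1 × N (aromatic): no H
  Total hydrogens = 9.
Molecular formula: C10H9N

C10H9N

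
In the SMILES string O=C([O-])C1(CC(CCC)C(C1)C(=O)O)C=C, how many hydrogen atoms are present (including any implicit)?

Hydrogens are implicit in SMILES; fill each atom to its normal valence:
  5 × C: 2 H each → 10
  3 × C: 1 H each → 3
  3 × C: no H
  2 × O: no H
  1 × C: 3 H
  1 × O: 1 H
  1 × O (charge -1): no H
  Total hydrogens = 17.

17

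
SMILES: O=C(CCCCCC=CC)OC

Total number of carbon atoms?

The symbol for carbon appears 10 times in the SMILES.

10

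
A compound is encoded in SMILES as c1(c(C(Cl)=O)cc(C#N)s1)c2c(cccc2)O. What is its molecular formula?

C12H6ClNO2S

Heavy atoms from the SMILES: 12 C, 1 Cl, 1 N, 2 O, 1 S.
Implicit hydrogens by atom environment:
  5 × C (aromatic): 1 H each → 5
  5 × C (aromatic): no H
  2 × C: no H
  1 × Cl: no H
  1 × N: no H
  1 × O: 1 H
  1 × O: no H
  1 × S (aromatic): no H
  Total hydrogens = 6.
Molecular formula: C12H6ClNO2S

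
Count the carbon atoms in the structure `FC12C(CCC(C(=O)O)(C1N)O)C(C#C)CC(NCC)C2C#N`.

The symbol for carbon appears 16 times in the SMILES.

16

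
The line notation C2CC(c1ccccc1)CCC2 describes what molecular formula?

C12H16

Heavy atoms from the SMILES: 12 C.
Implicit hydrogens by atom environment:
  5 × C: 2 H each → 10
  5 × C (aromatic): 1 H each → 5
  1 × C: 1 H
  1 × C (aromatic): no H
  Total hydrogens = 16.
Molecular formula: C12H16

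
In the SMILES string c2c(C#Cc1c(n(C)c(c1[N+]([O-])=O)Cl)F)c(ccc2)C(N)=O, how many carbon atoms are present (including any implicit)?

14

The symbol for carbon appears 14 times in the SMILES. Lowercase c denotes aromatic carbon and counts toward C.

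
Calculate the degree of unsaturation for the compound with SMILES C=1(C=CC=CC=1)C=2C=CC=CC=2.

Molecular formula from the SMILES: C12H10.
DoU = (2C + 2 + N − H − X)/2 = (2·12 + 2 + 0 − 10 − 0)/2 = 16/2 = 8.
(Structurally: 2 ring(s) + 6 π bond(s) = 8.)

8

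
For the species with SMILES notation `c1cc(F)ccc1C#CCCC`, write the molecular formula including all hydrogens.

Heavy atoms from the SMILES: 11 C, 1 F.
Implicit hydrogens by atom environment:
  4 × C (aromatic): 1 H each → 4
  2 × C: 2 H each → 4
  2 × C (aromatic): no H
  2 × C: no H
  1 × C: 3 H
  1 × F: no H
  Total hydrogens = 11.
Molecular formula: C11H11F

C11H11F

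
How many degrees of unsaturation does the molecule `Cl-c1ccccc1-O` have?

4

Molecular formula from the SMILES: C6H5ClO.
DoU = (2C + 2 + N − H − X)/2 = (2·6 + 2 + 0 − 5 − 1)/2 = 8/2 = 4.
(Structurally: 1 ring(s) + 3 π bond(s) = 4.)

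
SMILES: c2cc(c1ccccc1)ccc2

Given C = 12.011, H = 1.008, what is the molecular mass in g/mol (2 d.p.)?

154.21

Molecular formula: C12H10.
M = 12×12.011 + 10×1.008 = 154.21 g/mol.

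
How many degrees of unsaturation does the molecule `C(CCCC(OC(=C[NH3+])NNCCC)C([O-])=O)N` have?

Molecular formula from the SMILES: C11H24N4O3.
DoU = (2C + 2 + N − H − X)/2 = (2·11 + 2 + 4 − 24 − 0)/2 = 4/2 = 2.
(Structurally: 0 ring(s) + 2 π bond(s) = 2.)

2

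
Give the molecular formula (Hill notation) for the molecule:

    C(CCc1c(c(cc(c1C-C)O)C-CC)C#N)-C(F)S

C16H22FNOS

Heavy atoms from the SMILES: 16 C, 1 F, 1 N, 1 O, 1 S.
Implicit hydrogens by atom environment:
  6 × C: 2 H each → 12
  5 × C (aromatic): no H
  2 × C: 3 H each → 6
  1 × C (aromatic): 1 H
  1 × C: 1 H
  1 × C: no H
  1 × F: no H
  1 × N: no H
  1 × O: 1 H
  1 × S: 1 H
  Total hydrogens = 22.
Molecular formula: C16H22FNOS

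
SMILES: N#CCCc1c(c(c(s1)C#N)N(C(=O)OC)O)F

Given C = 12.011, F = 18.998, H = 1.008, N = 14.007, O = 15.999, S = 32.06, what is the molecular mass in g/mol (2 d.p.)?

Molecular formula: C10H8FN3O3S.
M = 10×12.011 + 1×18.998 + 8×1.008 + 3×14.007 + 3×15.999 + 1×32.06 = 269.25 g/mol.

269.25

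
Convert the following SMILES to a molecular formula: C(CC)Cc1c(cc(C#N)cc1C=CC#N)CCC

C17H20N2

Heavy atoms from the SMILES: 17 C, 2 N.
Implicit hydrogens by atom environment:
  5 × C: 2 H each → 10
  4 × C (aromatic): no H
  2 × C: 3 H each → 6
  2 × C (aromatic): 1 H each → 2
  2 × C: 1 H each → 2
  2 × C: no H
  2 × N: no H
  Total hydrogens = 20.
Molecular formula: C17H20N2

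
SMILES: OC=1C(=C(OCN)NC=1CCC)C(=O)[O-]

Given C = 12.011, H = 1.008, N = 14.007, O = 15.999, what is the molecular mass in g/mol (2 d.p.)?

Molecular formula: C9H13N2O4-.
M = 9×12.011 + 13×1.008 + 2×14.007 + 4×15.999 = 213.21 g/mol.

213.21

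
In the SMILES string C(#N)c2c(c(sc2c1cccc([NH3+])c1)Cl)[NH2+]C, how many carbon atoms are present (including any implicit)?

The symbol for carbon appears 12 times in the SMILES. Lowercase c denotes aromatic carbon and counts toward C.

12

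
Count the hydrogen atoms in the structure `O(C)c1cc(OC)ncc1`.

9

Hydrogens are implicit in SMILES; fill each atom to its normal valence:
  3 × C (aromatic): 1 H each → 3
  2 × C: 3 H each → 6
  2 × C (aromatic): no H
  2 × O: no H
  1 × N (aromatic): no H
  Total hydrogens = 9.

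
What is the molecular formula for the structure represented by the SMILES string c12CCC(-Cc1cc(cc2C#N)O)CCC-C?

Heavy atoms from the SMILES: 15 C, 1 N, 1 O.
Implicit hydrogens by atom environment:
  6 × C: 2 H each → 12
  4 × C (aromatic): no H
  2 × C (aromatic): 1 H each → 2
  1 × C: 3 H
  1 × C: 1 H
  1 × C: no H
  1 × N: no H
  1 × O: 1 H
  Total hydrogens = 19.
Molecular formula: C15H19NO

C15H19NO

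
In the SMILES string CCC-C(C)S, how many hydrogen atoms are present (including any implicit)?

Hydrogens are implicit in SMILES; fill each atom to its normal valence:
  2 × C: 3 H each → 6
  2 × C: 2 H each → 4
  1 × C: 1 H
  1 × S: 1 H
  Total hydrogens = 12.

12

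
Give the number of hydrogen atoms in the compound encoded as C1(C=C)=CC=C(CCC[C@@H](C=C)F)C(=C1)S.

Hydrogens are implicit in SMILES; fill each atom to its normal valence:
  5 × C: 2 H each → 10
  3 × C (aromatic): 1 H each → 3
  3 × C: 1 H each → 3
  3 × C (aromatic): no H
  1 × F: no H
  1 × S: 1 H
  Total hydrogens = 17.

17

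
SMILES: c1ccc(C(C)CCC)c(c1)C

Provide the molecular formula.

C12H18

Heavy atoms from the SMILES: 12 C.
Implicit hydrogens by atom environment:
  4 × C (aromatic): 1 H each → 4
  3 × C: 3 H each → 9
  2 × C: 2 H each → 4
  2 × C (aromatic): no H
  1 × C: 1 H
  Total hydrogens = 18.
Molecular formula: C12H18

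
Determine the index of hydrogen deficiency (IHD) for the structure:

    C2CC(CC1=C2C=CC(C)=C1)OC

5

Molecular formula from the SMILES: C12H16O.
DoU = (2C + 2 + N − H − X)/2 = (2·12 + 2 + 0 − 16 − 0)/2 = 10/2 = 5.
(Structurally: 2 ring(s) + 3 π bond(s) = 5.)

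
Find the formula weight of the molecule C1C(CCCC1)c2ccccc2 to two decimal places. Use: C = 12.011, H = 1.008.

160.26

Molecular formula: C12H16.
M = 12×12.011 + 16×1.008 = 160.26 g/mol.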